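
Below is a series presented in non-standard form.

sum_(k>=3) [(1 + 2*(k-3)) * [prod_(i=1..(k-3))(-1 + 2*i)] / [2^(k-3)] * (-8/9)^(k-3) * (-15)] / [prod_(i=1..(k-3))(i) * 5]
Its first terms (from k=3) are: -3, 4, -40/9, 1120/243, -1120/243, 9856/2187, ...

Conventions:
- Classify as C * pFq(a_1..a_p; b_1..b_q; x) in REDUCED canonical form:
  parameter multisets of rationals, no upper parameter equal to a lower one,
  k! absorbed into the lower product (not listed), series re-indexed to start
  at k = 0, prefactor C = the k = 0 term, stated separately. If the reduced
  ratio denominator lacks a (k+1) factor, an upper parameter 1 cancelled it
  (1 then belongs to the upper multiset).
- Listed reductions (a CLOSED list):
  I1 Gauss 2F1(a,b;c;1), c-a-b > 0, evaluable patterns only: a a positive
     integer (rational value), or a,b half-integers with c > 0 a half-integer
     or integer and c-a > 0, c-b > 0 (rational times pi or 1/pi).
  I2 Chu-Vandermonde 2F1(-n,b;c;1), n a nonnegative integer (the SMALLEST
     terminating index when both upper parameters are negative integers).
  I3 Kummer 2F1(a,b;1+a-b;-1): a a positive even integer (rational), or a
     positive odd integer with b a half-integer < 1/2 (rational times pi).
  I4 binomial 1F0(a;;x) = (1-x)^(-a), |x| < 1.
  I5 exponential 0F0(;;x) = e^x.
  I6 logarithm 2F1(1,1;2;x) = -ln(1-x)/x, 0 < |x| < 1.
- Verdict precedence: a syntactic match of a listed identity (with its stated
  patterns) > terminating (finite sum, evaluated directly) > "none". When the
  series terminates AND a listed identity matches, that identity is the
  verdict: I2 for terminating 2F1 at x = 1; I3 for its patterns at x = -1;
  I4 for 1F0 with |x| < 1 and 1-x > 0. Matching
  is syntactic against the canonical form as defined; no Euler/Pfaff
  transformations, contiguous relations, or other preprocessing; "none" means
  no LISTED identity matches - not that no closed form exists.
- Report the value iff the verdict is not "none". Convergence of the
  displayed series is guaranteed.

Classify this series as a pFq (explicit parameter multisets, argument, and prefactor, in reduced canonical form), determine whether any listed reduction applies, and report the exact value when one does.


Canonical form: C = -3 times 1F0 with upper {3/2}, lower {-}, x = -8/9. Verdict at x = -8/9: the binomial series (I4) matches (the 1F0 binomial series: exponent -3/2, x = -8/9). Exact value: (-3) * (17/9)^(-3/2).

First insight: with t_0 = -3, the product of the first k integers (C = -3, x = -8/9) is k!.
Term ratio: r(k) = (-8/9) * (k+3/2) / [(k+1)] - rational in k. x = (-8/9); t_0 = -3; negate the roots.


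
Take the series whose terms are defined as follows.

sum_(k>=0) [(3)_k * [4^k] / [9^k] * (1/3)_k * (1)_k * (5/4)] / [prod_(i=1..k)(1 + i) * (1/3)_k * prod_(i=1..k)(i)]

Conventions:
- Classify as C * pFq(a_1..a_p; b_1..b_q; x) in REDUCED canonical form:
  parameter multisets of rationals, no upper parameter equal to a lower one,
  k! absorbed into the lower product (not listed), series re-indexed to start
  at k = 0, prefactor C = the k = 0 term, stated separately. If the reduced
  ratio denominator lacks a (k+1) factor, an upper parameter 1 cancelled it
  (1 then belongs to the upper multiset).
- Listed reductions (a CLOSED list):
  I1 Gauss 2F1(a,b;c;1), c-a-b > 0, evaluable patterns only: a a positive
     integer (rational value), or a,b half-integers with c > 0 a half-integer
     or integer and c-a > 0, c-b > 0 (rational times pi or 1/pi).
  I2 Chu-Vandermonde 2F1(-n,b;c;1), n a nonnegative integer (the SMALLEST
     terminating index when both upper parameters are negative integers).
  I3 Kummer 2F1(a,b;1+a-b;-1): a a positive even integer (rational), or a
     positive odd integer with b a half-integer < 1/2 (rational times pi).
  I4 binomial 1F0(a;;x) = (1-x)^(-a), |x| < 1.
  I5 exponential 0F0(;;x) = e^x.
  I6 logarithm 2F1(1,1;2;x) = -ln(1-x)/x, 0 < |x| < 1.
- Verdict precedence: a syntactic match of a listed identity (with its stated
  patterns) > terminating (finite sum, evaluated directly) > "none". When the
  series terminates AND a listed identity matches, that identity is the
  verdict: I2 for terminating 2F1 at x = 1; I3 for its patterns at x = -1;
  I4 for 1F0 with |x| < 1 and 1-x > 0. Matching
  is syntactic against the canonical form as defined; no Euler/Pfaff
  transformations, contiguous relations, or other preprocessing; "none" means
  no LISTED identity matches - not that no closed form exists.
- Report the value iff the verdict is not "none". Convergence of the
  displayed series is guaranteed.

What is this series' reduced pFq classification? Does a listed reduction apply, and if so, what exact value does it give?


The tell: with t_0 = 5/4, the two geometric factors (C = 5/4, x = 4/9) combine into one argument.
Consecutive-term ratio: r(k) = (4/9) * (k+1) (k+3) / [(k+2) (k+1)] - poly over poly, x = (4/9) from leading terms; C = 5/4 at k = 0.

This is 5/4 * 2F1(1, 3; 2; 4/9) in reduced canonical form. Verdict: none. Every listed pattern misses the 2F1 form at 4/9, upper {1, 3}.


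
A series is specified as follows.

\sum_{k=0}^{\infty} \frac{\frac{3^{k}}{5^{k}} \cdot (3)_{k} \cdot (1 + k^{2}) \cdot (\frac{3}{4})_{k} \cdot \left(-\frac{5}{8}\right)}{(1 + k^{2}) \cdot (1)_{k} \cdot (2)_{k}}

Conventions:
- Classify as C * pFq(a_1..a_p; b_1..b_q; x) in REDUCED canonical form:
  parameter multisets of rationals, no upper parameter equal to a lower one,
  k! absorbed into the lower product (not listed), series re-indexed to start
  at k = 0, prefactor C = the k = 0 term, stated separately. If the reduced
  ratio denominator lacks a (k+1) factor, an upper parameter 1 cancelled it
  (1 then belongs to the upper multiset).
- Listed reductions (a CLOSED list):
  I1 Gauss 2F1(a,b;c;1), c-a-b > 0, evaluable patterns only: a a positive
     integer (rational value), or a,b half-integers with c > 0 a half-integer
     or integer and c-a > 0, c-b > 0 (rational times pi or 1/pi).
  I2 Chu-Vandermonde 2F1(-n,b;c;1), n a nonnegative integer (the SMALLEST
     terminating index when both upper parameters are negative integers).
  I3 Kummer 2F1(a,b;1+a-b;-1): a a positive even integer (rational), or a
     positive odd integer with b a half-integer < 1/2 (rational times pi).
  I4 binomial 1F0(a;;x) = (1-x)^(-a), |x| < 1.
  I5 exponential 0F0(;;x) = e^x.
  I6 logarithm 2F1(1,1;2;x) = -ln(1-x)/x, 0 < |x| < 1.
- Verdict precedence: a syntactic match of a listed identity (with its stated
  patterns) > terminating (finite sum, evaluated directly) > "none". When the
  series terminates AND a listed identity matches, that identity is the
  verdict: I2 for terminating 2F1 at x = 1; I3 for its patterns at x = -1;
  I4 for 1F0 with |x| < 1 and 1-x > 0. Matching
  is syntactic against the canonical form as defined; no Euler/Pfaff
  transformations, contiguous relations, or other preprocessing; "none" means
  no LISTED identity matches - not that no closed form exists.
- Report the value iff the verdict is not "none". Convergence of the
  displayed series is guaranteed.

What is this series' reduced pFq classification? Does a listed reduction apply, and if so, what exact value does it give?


Prefactor -\frac{5}{8}, argument \frac{3}{5}: 2F1 with upper {\frac{3}{4}, 3} over lower {2}. Verdict: none here - no I1-I6 shape fits x = \frac{3}{5} with lower {2}.

Key observation: with t_0 = -\frac{5}{8}, (1)_k (prefactor -5/8) is k! itself.
Adjacent-term ratio: r(k) = \frac{3}{5} * (k+\frac{3}{4}) (k+3) / [(k+2) (k+1)] - rational; roots negated = parameters, x = \frac{3}{5}, C = -\frac{5}{8}.


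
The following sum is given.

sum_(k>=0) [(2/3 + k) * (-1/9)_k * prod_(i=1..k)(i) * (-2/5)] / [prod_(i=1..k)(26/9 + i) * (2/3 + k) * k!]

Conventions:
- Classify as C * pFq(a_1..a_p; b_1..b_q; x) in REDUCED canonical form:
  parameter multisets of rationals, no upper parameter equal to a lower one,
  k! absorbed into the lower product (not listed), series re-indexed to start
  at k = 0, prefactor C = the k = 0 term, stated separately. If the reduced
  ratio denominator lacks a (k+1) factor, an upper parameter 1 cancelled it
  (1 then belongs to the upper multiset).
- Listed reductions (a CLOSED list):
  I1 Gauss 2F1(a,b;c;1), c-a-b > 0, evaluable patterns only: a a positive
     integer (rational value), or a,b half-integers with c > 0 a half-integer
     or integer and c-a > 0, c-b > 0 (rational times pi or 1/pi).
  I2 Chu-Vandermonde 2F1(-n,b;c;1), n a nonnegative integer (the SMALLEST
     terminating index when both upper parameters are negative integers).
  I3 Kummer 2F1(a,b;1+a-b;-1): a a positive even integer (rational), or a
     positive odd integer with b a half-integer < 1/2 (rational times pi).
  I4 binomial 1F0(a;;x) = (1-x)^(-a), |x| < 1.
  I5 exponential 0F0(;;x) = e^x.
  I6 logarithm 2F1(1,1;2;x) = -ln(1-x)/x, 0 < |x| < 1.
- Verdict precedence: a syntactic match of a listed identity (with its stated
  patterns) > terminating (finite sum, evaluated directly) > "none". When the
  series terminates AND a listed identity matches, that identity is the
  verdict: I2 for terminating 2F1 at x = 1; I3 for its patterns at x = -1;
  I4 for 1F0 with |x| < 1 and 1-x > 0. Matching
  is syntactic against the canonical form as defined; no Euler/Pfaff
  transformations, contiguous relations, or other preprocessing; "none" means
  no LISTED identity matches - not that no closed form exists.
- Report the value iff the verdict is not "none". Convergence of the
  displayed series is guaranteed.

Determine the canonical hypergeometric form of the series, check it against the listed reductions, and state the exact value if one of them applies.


Key observation: t_0 = -2/5 here, and the lower running product (C = -2/5, x = 1) is a rising factorial.
Adjacent-term ratio: r(k) = 1 * (k-1/9) (k+1) / [(k+35/9) (k+1)] - rational in k. x = 1; t_0 = -2/5; negate the roots.

With C = -2/5: the canonical form is 2F1(-1/9, 1; 35/9; 1). Verdict: the Gauss summation I1 matches (x = 1: the Gamma ratio telescopes since c-a-b = 3 > 0 and a = 1 in Z>0). Value: -52/135.


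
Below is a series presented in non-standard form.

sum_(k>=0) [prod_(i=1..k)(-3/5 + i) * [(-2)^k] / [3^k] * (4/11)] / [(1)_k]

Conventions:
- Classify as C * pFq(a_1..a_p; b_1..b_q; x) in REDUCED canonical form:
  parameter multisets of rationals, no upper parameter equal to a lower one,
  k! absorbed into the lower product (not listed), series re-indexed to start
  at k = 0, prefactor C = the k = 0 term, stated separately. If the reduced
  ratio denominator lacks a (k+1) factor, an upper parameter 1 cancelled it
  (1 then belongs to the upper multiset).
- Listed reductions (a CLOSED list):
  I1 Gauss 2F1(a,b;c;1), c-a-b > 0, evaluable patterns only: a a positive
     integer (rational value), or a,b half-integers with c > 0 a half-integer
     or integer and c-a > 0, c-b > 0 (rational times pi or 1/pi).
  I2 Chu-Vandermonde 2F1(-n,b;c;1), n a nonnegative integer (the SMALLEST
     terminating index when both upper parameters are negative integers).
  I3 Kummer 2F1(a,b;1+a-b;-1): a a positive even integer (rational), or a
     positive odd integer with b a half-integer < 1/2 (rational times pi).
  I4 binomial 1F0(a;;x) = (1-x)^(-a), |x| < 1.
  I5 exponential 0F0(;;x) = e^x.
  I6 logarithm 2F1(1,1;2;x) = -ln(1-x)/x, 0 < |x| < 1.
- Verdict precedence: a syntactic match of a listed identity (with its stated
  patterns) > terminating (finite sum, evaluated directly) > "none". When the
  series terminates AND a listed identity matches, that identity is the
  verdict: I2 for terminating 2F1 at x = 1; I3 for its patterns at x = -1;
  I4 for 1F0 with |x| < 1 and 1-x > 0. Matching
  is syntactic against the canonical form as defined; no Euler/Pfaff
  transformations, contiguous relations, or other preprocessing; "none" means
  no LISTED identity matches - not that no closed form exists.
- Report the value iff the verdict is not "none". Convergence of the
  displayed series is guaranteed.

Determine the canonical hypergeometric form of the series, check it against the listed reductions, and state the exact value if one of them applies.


Classification (C = 4/11): 1F0 with upper {2/5}, lower {-}, argument x = -2/3. Verdict: the I4 binomial reduction fires (the 1F0 binomial series: exponent -2/5, x = -2/3). Sum: (4/11) * (5/3)^(-2/5).

Structural cue: from the first term 4/11: the two geometric factors (prefactor 4/11) combine into one argument.
Term ratio: r(k) = (-2/3) * (k+2/5) / [(k+1)] - poly over poly, x = (-2/3) from leading terms; C = 4/11 at k = 0.


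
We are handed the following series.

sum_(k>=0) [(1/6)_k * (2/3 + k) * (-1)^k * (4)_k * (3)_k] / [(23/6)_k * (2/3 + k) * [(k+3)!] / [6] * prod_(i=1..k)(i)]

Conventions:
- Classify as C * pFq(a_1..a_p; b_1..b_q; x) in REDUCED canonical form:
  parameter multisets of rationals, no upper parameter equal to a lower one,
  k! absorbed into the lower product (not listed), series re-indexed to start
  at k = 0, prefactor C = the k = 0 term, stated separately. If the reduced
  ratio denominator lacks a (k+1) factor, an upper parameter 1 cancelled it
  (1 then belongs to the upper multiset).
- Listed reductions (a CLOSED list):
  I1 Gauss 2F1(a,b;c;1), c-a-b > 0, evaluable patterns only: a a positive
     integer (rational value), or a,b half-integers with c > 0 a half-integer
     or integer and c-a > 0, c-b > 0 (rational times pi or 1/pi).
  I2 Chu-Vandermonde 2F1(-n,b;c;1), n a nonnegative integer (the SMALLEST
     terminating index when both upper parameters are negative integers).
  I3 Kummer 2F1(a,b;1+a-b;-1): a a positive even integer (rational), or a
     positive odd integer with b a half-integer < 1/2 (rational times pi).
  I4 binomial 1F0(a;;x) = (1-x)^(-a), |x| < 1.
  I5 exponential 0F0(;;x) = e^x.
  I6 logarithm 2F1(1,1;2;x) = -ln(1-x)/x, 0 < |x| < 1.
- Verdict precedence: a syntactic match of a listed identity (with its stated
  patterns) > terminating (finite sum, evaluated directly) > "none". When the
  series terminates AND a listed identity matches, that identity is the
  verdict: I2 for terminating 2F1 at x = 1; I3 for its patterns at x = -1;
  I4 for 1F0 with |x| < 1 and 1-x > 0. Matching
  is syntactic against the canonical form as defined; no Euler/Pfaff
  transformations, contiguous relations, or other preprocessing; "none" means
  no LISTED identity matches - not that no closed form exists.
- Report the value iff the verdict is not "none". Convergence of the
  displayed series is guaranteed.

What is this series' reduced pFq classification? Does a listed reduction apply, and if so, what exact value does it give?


At argument -1: a 2F1 with upper {1/6, 3}, lower {23/6}, scaled by C = 1. Verdict: none - at argument -1 the multisets {1/6, 3} ; {23/6} match no listed identity.

The tell: from the first term 1: the product of the first k integers (C = 1) is k!.
Adjacent-term ratio: r(k) = (-1) * (k+1/6) (k+3) / [(k+23/6) (k+1)] ; factor over Q: parameters, x = (-1), and C = 1.


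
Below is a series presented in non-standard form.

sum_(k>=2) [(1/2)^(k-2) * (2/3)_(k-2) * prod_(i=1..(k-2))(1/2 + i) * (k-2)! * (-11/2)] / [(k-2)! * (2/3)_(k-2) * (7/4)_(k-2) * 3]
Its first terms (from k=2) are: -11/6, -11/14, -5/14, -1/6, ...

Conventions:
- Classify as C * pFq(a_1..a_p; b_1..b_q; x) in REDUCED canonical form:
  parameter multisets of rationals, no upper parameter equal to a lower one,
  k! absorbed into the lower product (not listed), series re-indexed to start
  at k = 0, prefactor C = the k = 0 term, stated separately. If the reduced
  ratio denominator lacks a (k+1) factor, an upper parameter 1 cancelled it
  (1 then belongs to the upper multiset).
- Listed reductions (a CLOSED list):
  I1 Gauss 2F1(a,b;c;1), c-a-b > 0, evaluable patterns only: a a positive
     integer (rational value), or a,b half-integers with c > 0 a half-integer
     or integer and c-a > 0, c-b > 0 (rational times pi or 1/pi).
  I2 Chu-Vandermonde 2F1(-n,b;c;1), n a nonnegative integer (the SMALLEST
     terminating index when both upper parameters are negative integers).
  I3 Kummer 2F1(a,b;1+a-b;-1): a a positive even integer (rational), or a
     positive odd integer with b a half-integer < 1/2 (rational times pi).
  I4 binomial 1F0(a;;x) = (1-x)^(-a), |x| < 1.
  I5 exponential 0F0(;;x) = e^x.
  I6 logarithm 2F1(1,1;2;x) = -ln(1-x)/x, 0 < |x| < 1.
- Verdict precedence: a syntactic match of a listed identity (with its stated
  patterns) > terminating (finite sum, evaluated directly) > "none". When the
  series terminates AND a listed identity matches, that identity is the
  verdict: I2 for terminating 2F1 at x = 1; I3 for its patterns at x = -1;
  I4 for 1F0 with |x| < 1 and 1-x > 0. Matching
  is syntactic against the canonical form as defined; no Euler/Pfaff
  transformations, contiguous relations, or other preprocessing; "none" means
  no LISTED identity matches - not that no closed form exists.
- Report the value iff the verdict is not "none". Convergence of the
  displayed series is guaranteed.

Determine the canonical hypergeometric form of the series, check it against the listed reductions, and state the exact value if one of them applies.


Prefactor -11/6, argument 1/2: 2F1 with upper {1, 3/2} over lower {7/4}. Verdict: none. Every listed pattern misses the 2F1 form at 1/2, upper {1, 3/2}.

Key step: t_0 = -11/6 here, and the constant factors (prefactor -11/6) combine into one prefactor.
Term ratio: r(k) = (1/2) * (k+1) (k+3/2) / [(k+7/4) (k+1)] - rational in k. x = (1/2); t_0 = -11/6; negate the roots.


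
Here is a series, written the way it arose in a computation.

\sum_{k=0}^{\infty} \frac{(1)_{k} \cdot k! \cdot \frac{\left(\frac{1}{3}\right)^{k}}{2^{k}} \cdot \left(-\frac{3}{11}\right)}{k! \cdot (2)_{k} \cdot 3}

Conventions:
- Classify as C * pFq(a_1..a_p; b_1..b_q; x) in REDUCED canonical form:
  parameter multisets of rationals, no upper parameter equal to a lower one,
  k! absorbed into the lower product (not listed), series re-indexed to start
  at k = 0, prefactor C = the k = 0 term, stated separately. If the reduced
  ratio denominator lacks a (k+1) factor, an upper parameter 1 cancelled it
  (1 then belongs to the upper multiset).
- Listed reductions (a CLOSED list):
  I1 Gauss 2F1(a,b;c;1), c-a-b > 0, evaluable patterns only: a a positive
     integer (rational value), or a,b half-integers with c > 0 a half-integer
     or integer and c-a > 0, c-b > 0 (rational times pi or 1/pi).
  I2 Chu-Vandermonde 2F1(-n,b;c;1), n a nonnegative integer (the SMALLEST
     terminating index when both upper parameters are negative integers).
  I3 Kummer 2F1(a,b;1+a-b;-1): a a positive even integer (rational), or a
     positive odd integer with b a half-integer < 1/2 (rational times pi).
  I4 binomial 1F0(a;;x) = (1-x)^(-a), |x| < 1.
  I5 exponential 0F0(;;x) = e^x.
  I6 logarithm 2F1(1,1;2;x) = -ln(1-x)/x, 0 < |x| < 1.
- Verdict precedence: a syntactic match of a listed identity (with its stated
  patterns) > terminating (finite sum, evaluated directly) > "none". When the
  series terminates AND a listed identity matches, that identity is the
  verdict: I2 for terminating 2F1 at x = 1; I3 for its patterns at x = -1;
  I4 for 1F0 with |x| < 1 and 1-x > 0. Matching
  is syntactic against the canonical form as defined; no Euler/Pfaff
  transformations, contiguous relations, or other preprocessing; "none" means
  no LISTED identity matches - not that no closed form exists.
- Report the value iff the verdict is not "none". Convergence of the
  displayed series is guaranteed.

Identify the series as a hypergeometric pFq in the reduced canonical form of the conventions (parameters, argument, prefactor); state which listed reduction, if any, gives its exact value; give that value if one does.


Prefactor -\frac{1}{11}, argument \frac{1}{6}: 2F1 with upper {1, 1} over lower {2}. Verdict: the I6 logarithm reduction matches (the logarithm: parameters (1,1;2), x = \frac{1}{6}). Sum: \frac{6}{11} \cdot \ln\left(\frac{5}{6}\right).

The tell: t_0 = -\frac{1}{11} here, and the two k-th powers (prefactor -1/11) combine into one argument.
Adjacent-term ratio: r(k) = \frac{1}{6} * (k+1) (k+1) / [(k+2) (k+1)] - rational in k. x = \frac{1}{6}; t_0 = -\frac{1}{11}; negate the roots.


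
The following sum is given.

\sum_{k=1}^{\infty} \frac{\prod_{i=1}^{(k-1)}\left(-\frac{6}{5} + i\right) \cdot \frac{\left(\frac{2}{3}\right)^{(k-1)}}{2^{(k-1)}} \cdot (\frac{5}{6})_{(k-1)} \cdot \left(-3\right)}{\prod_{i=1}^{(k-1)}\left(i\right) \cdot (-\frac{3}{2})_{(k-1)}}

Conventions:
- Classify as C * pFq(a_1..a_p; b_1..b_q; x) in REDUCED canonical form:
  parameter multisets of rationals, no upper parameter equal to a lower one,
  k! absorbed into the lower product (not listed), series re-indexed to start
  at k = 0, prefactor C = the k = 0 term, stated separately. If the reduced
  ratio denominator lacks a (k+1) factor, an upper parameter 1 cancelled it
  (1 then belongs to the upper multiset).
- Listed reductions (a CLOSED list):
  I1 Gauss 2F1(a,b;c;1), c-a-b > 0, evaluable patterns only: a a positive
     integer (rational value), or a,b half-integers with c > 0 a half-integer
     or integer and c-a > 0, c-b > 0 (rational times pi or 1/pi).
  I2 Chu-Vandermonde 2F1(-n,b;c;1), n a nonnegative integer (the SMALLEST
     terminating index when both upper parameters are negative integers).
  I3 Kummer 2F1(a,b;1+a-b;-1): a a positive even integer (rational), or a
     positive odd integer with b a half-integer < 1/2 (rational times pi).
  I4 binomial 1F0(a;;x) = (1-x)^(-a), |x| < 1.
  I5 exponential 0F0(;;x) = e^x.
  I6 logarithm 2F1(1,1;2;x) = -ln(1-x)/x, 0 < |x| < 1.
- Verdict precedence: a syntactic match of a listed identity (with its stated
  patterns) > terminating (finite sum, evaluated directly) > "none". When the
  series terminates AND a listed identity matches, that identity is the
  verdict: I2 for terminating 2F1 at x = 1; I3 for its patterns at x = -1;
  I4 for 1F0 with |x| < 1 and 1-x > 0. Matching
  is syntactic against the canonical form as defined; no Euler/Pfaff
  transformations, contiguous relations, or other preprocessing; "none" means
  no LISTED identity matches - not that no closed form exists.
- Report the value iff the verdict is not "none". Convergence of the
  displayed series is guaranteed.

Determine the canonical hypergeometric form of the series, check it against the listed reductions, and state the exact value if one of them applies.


Prefactor -3, argument \frac{1}{3}: 2F1 with upper {-\frac{1}{5}, \frac{5}{6}} over lower {-\frac{3}{2}}. Verdict: none - this 2F1 at x = \frac{1}{3} matches no listed pattern, and upper {-\frac{1}{5}, \frac{5}{6}} holds no stopper.

The tell: with t_0 = -3, the product of the first k integers (prefactor -3) is k!.
Ratio: r(k) = \frac{1}{3} * (k-\frac{1}{5}) (k+\frac{5}{6}) / [(k-\frac{3}{2}) (k+1)] - rational in k. x = \frac{1}{3}; t_0 = -3; negate the roots.


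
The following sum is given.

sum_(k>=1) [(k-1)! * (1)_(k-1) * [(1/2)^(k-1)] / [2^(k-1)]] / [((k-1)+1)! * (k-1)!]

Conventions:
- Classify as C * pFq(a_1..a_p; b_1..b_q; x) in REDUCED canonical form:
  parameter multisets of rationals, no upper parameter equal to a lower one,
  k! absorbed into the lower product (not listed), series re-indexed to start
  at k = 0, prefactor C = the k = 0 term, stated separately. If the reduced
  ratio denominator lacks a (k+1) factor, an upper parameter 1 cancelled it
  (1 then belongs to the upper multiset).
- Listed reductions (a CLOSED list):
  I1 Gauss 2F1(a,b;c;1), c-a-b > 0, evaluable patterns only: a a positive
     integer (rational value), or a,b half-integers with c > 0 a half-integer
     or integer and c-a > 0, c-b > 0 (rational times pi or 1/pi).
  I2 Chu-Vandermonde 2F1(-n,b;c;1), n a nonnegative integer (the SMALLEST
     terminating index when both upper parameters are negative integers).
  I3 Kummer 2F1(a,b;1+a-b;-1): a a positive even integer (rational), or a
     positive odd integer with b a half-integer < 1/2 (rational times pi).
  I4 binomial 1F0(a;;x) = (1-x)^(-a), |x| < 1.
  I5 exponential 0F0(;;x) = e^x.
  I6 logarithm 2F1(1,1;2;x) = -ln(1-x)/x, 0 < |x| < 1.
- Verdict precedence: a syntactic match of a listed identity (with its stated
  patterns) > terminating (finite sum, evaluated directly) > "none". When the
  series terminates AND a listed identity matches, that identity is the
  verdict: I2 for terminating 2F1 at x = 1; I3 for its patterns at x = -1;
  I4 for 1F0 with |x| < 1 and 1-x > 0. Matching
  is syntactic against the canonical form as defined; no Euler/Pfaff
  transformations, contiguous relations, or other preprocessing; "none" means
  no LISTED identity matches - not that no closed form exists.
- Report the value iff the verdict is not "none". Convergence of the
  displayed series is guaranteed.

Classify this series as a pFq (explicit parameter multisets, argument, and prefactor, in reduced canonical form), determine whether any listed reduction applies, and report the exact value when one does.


This is 1 * 2F1(1, 1; 2; 1/4) in reduced canonical form. Verdict at x = 1/4: the I6 logarithm reduction matches (the logarithm: parameters (1,1;2), x = 1/4). Exact value: (-4) * ln(3/4).

The tell: with t_0 = 1, the two k-th powers (prefactor 1) combine into one argument.
Term ratio: r(k) = (1/4) * (k+1) (k+1) / [(k+2) (k+1)] ; factor over Q: parameters, x = (1/4), and C = 1.


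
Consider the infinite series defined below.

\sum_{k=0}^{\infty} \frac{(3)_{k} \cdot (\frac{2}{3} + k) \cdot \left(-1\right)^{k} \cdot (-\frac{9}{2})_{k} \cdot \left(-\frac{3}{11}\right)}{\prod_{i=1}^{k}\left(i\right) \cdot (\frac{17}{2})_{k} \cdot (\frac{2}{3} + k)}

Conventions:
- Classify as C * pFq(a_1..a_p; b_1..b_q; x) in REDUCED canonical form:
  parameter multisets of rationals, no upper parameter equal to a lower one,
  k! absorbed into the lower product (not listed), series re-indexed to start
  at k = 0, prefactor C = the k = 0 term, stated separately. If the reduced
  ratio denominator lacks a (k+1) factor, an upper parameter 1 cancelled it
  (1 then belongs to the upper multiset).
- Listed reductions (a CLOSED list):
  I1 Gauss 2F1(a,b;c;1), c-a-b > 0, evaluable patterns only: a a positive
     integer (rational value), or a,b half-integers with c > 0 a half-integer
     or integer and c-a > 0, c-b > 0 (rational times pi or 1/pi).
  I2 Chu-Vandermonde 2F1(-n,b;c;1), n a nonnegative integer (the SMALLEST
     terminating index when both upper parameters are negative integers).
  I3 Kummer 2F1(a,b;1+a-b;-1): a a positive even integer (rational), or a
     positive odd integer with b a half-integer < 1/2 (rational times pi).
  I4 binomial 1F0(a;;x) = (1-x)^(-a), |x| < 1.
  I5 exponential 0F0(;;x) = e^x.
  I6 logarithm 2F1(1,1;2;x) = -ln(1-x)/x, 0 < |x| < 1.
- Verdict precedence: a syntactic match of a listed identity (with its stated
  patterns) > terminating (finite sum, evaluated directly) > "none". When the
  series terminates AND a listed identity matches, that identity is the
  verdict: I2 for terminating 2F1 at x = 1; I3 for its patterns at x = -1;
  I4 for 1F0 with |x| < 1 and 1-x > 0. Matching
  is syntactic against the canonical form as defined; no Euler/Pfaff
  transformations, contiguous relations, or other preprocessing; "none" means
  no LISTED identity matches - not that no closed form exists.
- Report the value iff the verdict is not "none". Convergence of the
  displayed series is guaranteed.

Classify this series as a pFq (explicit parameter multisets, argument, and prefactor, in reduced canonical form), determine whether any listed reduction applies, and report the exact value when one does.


x = -1 here; the reduced form reads 2F1, upper {-\frac{9}{2}, 3}, lower {\frac{17}{2}}, C = -\frac{3}{11}. Verdict (x = -1): the Kummer evaluation I3 applies (x = -1; c = \frac{17}{2} equals 1+a-b for upper {-\frac{9}{2}, 3}: listed pattern). Exact value: \left(-\frac{12285}{32768}\right) \cdot \pi.

Key step: from the first term -\frac{3}{11}: the factor k + 2/3 cancels (top and bottom), leaving prefactor -3/11.
Ratio: r(k) = -1 * (k-\frac{9}{2}) (k+3) / [(k+\frac{17}{2}) (k+1)] - rational; roots negated = parameters, x = -1, C = -\frac{3}{11}.


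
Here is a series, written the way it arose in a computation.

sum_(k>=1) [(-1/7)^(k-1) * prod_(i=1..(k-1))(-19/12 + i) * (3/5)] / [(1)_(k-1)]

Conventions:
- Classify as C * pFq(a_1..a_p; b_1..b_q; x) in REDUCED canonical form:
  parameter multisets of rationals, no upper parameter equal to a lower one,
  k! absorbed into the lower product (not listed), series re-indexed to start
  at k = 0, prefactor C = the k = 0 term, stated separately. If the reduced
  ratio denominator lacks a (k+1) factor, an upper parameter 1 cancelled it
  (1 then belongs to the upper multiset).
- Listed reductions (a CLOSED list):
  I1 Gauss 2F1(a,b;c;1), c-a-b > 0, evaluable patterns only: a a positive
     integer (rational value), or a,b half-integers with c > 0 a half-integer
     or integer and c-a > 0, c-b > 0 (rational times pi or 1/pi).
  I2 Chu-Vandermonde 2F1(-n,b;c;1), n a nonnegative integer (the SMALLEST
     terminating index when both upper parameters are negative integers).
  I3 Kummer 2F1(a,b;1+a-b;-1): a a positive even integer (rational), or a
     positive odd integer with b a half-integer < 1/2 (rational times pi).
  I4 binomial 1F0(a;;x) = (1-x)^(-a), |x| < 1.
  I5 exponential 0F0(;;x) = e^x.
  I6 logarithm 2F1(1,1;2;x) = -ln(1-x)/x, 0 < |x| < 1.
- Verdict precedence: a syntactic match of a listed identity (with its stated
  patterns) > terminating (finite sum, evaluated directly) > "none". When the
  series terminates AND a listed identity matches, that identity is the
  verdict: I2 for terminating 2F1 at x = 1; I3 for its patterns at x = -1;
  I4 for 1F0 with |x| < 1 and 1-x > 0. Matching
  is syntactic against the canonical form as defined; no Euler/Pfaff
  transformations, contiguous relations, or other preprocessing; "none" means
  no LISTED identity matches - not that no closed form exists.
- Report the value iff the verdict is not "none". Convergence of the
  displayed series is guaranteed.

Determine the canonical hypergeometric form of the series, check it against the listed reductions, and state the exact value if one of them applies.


Canonical form: C = 3/5 times 1F0 with upper {-7/12}, lower {-}, x = -1/7. Verdict: the binomial series (I4) matches (the 1F0 binomial series: exponent 7/12, x = -1/7). Its exact value is (3/5) * (8/7)^(7/12).

Key observation: with t_0 = 3/5, the running product (C = 3/5) telescopes to a rising factorial.
Ratio: r(k) = (-1/7) * (k-7/12) / [(k+1)] - rational; roots negated = parameters, x = (-1/7), C = 3/5.


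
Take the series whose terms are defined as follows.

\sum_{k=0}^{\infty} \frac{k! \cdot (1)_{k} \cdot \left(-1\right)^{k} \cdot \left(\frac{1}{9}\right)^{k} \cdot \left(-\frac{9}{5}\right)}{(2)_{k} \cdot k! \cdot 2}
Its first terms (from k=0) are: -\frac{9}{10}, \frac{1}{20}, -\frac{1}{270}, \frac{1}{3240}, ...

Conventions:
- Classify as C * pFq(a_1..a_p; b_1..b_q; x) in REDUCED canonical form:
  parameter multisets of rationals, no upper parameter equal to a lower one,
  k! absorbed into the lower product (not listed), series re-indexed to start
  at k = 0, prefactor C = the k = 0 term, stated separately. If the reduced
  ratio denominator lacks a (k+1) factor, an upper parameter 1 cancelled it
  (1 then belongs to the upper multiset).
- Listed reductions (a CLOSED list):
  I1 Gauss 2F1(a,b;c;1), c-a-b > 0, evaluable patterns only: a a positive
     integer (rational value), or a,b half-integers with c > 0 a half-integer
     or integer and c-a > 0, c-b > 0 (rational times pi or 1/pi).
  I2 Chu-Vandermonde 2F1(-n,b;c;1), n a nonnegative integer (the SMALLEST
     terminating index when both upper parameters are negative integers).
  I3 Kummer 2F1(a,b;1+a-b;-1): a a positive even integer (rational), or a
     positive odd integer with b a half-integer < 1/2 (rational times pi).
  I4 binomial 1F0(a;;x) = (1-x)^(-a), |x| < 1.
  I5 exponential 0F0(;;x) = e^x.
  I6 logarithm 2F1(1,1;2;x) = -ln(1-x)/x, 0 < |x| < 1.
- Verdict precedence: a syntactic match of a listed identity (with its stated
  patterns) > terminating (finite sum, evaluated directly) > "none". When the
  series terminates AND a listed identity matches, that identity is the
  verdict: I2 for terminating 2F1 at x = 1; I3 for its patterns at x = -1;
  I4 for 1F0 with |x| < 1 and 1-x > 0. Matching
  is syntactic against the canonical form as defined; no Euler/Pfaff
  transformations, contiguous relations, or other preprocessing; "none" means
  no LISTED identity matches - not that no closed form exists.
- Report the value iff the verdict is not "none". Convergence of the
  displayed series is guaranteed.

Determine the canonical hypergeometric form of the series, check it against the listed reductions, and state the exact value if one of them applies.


This is -\frac{9}{10} * 2F1(1, 1; 2; -\frac{1}{9}) in reduced canonical form. Verdict at x = -\frac{1}{9}: the logarithmic series (I6) matches (the logarithm: parameters (1,1;2), x = -\frac{1}{9}). Exact value: \left(-\frac{81}{10}\right) \cdot \ln\left(\frac{10}{9}\right).

Key step: with t_0 = -\frac{9}{10}, the (-1)^k factor (prefactor -9/10) folds into the argument's sign.
Term ratio: r(k) = -\frac{1}{9} * (k+1) (k+1) / [(k+2) (k+1)] - rational; roots negated = parameters, x = -\frac{1}{9}, C = -\frac{9}{10}.


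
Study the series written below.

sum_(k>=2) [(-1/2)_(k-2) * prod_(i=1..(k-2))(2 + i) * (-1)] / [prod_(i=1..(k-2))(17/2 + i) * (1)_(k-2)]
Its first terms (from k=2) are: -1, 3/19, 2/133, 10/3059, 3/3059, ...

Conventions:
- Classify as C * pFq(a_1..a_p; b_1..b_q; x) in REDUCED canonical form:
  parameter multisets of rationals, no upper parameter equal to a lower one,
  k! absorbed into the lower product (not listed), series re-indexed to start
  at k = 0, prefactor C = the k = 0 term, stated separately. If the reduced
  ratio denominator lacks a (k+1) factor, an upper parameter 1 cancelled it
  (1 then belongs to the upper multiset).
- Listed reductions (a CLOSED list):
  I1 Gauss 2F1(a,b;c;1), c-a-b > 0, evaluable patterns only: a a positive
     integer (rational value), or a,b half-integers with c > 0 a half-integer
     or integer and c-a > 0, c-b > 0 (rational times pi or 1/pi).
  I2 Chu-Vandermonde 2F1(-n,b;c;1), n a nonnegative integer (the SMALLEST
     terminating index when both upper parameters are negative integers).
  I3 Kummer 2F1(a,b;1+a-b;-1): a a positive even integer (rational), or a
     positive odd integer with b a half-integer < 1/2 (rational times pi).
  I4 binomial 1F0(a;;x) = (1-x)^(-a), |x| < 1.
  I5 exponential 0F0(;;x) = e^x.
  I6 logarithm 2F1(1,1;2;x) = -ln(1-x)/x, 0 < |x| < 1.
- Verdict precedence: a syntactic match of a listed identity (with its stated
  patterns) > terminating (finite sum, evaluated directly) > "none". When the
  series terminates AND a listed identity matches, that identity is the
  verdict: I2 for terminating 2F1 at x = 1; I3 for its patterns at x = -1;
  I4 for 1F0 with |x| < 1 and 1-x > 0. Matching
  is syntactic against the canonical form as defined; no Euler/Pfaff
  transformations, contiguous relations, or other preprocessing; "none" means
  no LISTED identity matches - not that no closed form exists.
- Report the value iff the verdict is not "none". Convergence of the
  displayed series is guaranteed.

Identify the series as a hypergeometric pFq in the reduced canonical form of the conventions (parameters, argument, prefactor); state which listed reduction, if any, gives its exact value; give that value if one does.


This is -1 * 2F1(-1/2, 3; 19/2; 1) in reduced canonical form. Verdict: Gauss (I1, integer-parameter pattern) matches (x = 1: the Gamma ratio telescopes since c-a-b = 7 > 0 and a = 3 in Z>0). Value: -1105/1344.

Structural cue: t_0 = -1 here, and the running product (C = -1) telescopes to a rising factorial.
Term ratio: r(k) = 1 * (k-1/2) (k+3) / [(k+19/2) (k+1)] ; factor over Q: parameters, x = 1, and C = -1.


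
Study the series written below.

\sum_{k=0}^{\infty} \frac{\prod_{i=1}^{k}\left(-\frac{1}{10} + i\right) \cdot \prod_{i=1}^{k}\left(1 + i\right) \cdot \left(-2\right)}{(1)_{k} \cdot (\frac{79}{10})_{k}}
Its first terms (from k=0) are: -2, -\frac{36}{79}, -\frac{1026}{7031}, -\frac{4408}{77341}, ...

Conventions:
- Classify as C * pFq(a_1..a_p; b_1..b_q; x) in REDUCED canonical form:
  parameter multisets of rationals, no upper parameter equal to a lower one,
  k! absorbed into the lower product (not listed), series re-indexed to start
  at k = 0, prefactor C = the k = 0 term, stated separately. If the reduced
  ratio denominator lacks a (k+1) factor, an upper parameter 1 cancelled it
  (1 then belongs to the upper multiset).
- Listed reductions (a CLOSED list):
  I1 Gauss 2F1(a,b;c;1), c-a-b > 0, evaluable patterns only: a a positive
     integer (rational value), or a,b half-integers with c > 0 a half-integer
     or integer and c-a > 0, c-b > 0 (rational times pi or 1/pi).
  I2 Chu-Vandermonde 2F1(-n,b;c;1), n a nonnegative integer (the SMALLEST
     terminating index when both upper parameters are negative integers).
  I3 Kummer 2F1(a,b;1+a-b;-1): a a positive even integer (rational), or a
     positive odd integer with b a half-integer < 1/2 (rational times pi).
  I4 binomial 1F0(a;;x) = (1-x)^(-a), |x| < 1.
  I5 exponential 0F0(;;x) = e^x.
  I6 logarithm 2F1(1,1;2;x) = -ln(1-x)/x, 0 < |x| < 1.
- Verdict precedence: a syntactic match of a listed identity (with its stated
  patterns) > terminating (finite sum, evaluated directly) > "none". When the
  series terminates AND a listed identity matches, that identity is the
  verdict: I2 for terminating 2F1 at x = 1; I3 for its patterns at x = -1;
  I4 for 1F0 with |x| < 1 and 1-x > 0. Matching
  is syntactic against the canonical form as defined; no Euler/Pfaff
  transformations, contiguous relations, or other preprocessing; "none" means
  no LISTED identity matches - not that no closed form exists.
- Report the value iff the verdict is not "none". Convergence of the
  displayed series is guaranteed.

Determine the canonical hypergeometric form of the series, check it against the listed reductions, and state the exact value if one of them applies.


x = 1 here; the reduced form reads 2F1, upper {\frac{9}{10}, 2}, lower {\frac{79}{10}}, C = -2. Verdict: the Gauss summation I1 matches (x = 1: the Gamma ratio telescopes since c-a-b = 5 > 0 and a = 2 in Z>0). Sum: -\frac{1357}{500}.

Key step: from the first term -2: the running product (C = -2, x = 1) telescopes to a rising factorial.
Adjacent-term ratio: r(k) = 1 * (k+\frac{9}{10}) (k+2) / [(k+\frac{79}{10}) (k+1)] - rational in k, leading ratio 1; with t_0 = -2, classification follows.


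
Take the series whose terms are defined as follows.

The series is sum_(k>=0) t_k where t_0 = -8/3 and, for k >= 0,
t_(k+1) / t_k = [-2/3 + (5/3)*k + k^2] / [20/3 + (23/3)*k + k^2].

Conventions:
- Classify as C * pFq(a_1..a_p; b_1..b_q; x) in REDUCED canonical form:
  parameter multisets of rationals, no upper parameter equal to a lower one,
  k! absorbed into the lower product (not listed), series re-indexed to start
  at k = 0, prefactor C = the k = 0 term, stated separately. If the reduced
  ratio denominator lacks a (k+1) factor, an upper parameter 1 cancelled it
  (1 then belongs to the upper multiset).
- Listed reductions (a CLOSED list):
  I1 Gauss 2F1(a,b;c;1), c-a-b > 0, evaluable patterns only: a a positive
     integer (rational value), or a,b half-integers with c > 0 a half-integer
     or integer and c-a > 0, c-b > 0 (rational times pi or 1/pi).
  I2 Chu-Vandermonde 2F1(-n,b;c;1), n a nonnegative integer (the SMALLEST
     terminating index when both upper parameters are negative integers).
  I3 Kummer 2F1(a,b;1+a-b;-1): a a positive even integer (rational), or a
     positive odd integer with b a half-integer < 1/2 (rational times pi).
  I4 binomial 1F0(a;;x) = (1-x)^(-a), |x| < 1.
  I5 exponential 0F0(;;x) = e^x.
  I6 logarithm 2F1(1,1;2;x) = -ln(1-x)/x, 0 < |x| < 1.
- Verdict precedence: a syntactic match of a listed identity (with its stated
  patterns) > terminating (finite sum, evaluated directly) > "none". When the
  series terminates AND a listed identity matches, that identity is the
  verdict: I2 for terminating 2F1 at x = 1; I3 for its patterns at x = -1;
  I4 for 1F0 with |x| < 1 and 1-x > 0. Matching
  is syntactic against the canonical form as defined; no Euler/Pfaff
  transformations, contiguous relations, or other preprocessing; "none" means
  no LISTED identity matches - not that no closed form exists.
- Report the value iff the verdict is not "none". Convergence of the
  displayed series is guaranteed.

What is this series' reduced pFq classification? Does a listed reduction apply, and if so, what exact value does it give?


Key step: x = 1 and factor the ratio over Q (prefactor -8/3): negated roots = parameters.
Consecutive-term ratio: r(k) = 1 * (k-1/3) (k+2) / [(k+20/3) (k+1)] - poly over poly, x = 1 from leading terms; C = -8/3 at k = 0.

With C = -8/3: the canonical form is 2F1(-1/3, 2; 20/3; 1). Verdict at x = 1: Gauss (I1, integer-parameter pattern) matches (x = 1: the Gamma ratio telescopes since c-a-b = 5 > 0 and a = 2 in Z>0). Its exact value is -952/405.
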